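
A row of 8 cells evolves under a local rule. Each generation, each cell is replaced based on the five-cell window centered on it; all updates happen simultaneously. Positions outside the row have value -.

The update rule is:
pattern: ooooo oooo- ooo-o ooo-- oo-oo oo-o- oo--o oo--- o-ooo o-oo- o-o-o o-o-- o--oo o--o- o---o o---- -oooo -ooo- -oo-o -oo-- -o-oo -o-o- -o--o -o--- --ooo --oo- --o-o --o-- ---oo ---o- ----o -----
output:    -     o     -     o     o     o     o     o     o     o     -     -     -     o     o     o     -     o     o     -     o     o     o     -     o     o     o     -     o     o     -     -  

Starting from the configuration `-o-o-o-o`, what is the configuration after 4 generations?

ooo-o-o-
oo-o-o--
ooo-o--o
oo-o-oo-

oo-o-oo-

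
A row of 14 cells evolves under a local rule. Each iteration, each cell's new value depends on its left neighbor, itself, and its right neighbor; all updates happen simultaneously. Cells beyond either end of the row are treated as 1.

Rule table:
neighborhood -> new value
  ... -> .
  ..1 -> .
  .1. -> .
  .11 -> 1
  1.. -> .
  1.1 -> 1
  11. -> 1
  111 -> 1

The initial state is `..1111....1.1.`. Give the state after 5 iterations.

..1111.....1.1
..1111......11
..1111......11  (fixed point — unchanged through iteration 5)

..1111......11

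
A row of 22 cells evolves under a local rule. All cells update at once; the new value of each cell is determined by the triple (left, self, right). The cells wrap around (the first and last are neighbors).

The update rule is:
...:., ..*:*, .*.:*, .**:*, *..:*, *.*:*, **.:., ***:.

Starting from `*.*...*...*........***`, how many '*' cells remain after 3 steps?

16

.***.***.***......**..
**..**..**..*....**.*.
*.***.***.****..**.***
count of *: 16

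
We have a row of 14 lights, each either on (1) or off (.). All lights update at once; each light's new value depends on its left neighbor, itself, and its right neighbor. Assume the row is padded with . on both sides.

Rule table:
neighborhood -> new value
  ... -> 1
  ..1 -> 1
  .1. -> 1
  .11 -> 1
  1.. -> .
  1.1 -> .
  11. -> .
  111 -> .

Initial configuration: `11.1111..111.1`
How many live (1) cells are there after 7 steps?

1..1....11...1
1.11.1111..111
1.1..1....11..
1.1.11.1111..1
1.1.1..1....11
1.1.1.11.1111.
1.1.1.1..1....
count of 1: 5

5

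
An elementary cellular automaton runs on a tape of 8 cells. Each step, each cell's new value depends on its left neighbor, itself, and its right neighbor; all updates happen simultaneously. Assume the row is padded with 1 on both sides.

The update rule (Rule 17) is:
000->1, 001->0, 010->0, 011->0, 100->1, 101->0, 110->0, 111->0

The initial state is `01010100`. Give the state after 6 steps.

00000010
11111000
00000110
11110000
00001110
11100000

11100000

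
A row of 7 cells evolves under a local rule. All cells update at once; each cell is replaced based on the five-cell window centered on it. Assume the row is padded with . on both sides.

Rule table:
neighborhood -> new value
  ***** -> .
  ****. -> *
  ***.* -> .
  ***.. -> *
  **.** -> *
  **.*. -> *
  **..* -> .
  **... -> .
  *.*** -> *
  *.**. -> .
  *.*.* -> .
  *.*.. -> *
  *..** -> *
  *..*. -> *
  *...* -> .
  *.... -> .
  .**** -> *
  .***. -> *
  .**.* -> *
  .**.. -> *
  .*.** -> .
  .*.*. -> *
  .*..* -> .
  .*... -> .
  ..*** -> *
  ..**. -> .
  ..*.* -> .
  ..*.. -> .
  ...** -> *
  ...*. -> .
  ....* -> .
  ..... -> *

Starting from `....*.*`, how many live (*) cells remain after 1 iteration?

**...**
count of *: 4

4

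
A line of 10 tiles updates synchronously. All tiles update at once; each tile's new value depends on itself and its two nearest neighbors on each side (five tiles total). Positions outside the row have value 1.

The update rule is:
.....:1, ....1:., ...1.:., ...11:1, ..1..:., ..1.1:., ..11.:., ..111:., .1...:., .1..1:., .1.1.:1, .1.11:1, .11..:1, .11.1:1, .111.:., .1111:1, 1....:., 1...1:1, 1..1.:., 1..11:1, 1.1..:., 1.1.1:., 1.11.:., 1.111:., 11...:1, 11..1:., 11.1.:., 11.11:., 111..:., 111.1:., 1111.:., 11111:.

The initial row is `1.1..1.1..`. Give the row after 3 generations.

generation 1: ......1..1
generation 2: 1.11....1.
generation 3: ...11....1

...11....1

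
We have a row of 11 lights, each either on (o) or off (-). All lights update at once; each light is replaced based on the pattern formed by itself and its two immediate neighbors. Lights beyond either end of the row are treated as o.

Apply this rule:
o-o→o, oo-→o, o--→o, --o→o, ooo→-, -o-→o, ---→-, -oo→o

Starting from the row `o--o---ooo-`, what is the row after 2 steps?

step 1: ooooo-oo-oo
step 2: ----oooooo-

----oooooo-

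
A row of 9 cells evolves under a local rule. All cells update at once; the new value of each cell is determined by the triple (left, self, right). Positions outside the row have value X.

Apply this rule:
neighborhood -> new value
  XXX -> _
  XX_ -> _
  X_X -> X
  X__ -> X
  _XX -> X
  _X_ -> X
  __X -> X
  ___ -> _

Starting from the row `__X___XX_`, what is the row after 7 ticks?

XXX__XX_X

XXXX_XX_X
____XX_XX
X__XX_XX_
_XXX_XX_X
XX__XX_XX
__XXX_XX_
XXX__XX_X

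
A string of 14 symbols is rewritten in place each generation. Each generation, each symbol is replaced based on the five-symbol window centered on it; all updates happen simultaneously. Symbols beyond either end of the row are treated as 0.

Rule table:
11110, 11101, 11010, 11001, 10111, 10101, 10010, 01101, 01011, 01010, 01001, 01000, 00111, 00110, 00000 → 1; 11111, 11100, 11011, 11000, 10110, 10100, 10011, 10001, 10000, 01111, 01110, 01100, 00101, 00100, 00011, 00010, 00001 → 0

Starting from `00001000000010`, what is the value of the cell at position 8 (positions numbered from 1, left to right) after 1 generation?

1

11000101110001
position 8 holds 1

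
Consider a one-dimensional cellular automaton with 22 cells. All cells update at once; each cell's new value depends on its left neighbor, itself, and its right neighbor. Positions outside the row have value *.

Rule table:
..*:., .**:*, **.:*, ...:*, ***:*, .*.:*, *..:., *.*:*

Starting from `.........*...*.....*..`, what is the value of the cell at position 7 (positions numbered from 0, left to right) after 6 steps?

.*******.*.*.*.***.*..
********************..
********************..  (fixed point — unchanged through step 6)
position 7 holds *

*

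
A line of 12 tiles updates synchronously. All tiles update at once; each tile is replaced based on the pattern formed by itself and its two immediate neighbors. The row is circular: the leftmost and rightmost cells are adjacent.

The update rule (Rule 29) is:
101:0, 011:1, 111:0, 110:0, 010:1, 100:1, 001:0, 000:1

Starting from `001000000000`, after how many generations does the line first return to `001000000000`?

101111111111
001000000000

2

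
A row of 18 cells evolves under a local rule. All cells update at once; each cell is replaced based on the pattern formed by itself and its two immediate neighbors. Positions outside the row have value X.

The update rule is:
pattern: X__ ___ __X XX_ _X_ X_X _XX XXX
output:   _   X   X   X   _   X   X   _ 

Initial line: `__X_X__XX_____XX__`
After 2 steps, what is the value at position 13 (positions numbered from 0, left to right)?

step 1: _X_X__XXX_XXXXXX_X
step 2: X_X__XX_XXX____XXX
position 13 holds _

_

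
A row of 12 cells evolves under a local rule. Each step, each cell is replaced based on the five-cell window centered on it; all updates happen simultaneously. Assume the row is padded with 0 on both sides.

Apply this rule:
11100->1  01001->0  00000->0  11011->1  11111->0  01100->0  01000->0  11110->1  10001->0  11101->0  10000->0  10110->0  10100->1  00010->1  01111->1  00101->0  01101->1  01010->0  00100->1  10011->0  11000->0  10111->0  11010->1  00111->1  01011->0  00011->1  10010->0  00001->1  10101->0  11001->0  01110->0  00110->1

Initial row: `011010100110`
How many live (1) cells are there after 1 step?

6

step 1: 111100100100
count of 1: 6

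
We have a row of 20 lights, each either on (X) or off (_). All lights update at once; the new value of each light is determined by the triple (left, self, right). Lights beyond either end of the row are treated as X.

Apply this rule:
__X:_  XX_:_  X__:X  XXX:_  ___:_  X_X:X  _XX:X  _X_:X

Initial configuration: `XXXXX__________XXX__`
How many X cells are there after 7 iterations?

_____X_________X__X_
X____XX________XX_XX
_X___X_X_______X_XX_
XXX__XXXX______XXX_X
___X_X___X_____X__XX
X__XXXX__XX____XX_X_
_X_X___X_X_X___X_XXX
count of X: 9

9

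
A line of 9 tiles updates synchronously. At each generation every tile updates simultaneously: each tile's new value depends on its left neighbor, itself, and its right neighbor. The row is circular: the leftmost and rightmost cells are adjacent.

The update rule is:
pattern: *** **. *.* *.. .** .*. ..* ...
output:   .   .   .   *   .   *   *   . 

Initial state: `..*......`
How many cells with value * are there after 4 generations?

2

generation 1: .***.....
generation 2: *...*....
generation 3: **.***..*
generation 4: ......**.
count of *: 2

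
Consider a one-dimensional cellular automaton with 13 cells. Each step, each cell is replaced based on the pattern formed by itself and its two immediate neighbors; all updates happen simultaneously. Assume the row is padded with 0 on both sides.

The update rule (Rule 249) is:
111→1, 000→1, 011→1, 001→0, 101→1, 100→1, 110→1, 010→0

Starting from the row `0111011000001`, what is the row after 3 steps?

0111111111111

0111111111100
0111111111111
0111111111111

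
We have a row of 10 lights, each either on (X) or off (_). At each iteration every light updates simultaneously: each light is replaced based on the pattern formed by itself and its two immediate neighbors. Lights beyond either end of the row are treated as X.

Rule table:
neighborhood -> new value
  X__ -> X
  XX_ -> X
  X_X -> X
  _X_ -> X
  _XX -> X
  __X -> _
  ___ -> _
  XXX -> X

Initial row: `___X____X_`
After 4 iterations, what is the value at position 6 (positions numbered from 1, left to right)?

X

X__XX___XX
XX_XXX__XX
XXXXXXX_XX
XXXXXXXXXX
position 6 holds X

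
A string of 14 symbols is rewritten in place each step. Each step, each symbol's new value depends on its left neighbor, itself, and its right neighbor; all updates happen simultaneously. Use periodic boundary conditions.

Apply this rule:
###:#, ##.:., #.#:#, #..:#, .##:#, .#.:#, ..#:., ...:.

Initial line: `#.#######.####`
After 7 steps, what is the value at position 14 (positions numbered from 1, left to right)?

#

step 1: .#######.#####
step 2: #######.#####.
step 3: ######.#####.#
step 4: #####.#####.##
step 5: ####.#####.###
step 6: ###.#####.####
step 7: ##.#####.#####
position 14 holds #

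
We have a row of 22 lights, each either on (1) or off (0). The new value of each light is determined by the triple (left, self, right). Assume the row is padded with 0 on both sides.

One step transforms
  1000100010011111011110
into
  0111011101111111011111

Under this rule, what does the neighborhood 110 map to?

At position 15 the neighborhood is 110; the next row has 1 there.

1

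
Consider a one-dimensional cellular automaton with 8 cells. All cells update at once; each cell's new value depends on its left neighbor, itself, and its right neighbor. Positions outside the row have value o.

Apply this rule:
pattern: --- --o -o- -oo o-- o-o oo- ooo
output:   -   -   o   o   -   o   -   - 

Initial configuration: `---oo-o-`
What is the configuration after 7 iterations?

---o----

---o-ooo
---ooo--
---o----
---o----  (fixed point — unchanged through iteration 7)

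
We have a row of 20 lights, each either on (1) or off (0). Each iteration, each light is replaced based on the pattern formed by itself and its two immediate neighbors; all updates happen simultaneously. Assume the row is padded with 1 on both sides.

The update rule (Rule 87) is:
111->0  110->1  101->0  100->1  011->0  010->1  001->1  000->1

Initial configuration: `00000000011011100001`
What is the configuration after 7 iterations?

11111111101000111110
00000000101111000010
11111111100001111110
00000000111110000010
11111111000011111110
00000001111100000010
11111110000111111110

11111110000111111110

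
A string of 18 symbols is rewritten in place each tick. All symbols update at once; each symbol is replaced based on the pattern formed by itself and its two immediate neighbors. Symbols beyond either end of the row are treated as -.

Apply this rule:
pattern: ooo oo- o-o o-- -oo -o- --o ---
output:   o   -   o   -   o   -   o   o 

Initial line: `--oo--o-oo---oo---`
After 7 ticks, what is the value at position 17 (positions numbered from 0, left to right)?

ooo--o-oo--ooo--oo
oo--o-oo--ooo--oo-
o--o-oo--ooo--oo--
--o-oo--ooo--oo--o
oo-oo--ooo--oo--o-
o-oo--ooo--oo--o--
-oo--ooo--oo--o--o
position 17 holds o

o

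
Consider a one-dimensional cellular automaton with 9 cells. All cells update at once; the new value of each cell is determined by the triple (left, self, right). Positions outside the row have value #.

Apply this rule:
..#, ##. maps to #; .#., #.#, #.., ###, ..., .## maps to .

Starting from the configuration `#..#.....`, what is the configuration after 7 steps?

#.#..#..#

step 1: #.#.....#
step 2: #......#.
step 3: #.....#..
step 4: #....#..#
step 5: #...#..#.
step 6: #..#..#..
step 7: #.#..#..#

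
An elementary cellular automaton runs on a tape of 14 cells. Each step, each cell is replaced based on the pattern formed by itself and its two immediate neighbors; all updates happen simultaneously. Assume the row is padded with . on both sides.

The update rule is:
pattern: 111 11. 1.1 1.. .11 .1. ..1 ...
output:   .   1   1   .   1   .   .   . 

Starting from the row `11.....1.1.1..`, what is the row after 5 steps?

11............

step 1: 11......1.1...
step 2: 11.......1....
step 3: 11............
step 4: 11............  (fixed point — unchanged through step 5)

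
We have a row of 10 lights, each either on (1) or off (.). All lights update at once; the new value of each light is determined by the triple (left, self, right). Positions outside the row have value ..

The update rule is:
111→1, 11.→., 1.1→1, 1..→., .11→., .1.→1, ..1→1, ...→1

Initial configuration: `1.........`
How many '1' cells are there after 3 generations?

5

generation 1: 1.11111111
generation 2: 11.111111.
generation 3: ..1.1111..
count of 1: 5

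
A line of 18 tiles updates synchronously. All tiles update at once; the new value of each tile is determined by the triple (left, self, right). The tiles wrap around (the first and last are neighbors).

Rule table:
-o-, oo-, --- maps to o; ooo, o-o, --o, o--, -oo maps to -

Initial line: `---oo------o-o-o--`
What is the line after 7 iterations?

oo--o-oooo-o-o-o-o
-o--o----o-o-o-o--
-o--o-oo-o-o-o-o-o
-o--o--o-o-o-o-o-o
-o--o--o-o-o-o-o-o  (fixed point — unchanged through iteration 7)

-o--o--o-o-o-o-o-o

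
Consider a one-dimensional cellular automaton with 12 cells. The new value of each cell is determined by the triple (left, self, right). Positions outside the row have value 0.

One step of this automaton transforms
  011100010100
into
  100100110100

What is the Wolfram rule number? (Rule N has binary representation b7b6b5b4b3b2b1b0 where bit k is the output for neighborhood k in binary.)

position 2: 111 → 0  (bit 7 = 0)
position 3: 110 → 1  (bit 6 = 1)
position 8: 101 → 0  (bit 5 = 0)
position 4: 100 → 0  (bit 4 = 0)
position 1: 011 → 0  (bit 3 = 0)
position 7: 010 → 1  (bit 2 = 1)
position 0: 001 → 1  (bit 1 = 1)
position 5: 000 → 0  (bit 0 = 0)
bits b7..b0 = 01000110 = 70

70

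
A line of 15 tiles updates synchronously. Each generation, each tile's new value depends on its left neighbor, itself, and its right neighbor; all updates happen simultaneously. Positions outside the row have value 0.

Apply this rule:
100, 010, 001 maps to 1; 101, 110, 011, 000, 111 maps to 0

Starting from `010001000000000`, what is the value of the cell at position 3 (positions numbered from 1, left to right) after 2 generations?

0

generation 1: 111011100000000
generation 2: 000000010000000
position 3 holds 0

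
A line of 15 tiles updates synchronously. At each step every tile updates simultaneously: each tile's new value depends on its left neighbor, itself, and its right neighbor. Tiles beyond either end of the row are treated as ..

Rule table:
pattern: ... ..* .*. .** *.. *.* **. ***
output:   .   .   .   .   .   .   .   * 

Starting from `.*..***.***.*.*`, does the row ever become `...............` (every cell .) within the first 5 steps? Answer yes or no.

yes

.....*...*.....
...............
all cells are . at step 2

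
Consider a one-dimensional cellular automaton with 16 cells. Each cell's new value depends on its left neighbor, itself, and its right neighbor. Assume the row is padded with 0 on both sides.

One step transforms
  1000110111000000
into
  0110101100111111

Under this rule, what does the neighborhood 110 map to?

0

At position 5 the neighborhood is 110; the next row has 0 there.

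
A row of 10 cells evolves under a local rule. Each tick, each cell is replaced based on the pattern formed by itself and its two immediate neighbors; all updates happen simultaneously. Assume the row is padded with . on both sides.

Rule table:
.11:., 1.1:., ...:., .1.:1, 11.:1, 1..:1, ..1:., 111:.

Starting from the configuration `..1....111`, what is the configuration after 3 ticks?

....11...1

tick 1: ..11.....1
tick 2: ...11....1
tick 3: ....11...1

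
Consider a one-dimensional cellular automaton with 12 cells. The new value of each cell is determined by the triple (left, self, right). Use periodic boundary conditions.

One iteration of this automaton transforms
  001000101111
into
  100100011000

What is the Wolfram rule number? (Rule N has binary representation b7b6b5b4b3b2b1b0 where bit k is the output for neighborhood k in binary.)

56

position 9: 111 → 0  (bit 7 = 0)
position 11: 110 → 0  (bit 6 = 0)
position 7: 101 → 1  (bit 5 = 1)
position 0: 100 → 1  (bit 4 = 1)
position 8: 011 → 1  (bit 3 = 1)
position 2: 010 → 0  (bit 2 = 0)
position 1: 001 → 0  (bit 1 = 0)
position 4: 000 → 0  (bit 0 = 0)
bits b7..b0 = 00111000 = 56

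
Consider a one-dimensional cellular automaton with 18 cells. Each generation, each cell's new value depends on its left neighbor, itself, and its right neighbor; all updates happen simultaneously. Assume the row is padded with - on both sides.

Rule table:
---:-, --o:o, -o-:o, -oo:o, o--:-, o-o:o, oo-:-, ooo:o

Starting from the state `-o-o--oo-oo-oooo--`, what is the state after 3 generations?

oooo-oo-oo-oooo---
ooo-oo-oo-oooo----
oo-oo-oo-oooo-----

oo-oo-oo-oooo-----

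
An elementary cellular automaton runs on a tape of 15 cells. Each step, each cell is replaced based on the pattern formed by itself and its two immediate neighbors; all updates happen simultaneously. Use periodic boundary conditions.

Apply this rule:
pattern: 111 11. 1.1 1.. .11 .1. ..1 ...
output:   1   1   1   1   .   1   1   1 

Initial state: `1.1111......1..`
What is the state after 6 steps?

1111111.1111111

11.111111111111
111.11111111111
1111.1111111111
11111.111111111
111111.11111111
1111111.1111111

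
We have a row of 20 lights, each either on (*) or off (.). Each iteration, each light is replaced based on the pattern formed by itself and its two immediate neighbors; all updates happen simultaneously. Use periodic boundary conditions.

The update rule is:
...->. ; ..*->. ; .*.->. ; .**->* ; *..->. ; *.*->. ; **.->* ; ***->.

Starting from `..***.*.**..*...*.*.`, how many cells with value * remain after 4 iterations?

2

..*.*...**..........
........**..........
........**..........  (fixed point — unchanged through iteration 4)
count of *: 2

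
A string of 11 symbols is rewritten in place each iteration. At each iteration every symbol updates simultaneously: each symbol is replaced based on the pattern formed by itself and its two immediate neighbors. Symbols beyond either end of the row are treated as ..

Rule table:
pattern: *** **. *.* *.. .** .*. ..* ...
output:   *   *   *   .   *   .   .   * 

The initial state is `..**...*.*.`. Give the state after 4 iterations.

*.**.*..*..
.****.....*
.****.***..
.********.*

.********.*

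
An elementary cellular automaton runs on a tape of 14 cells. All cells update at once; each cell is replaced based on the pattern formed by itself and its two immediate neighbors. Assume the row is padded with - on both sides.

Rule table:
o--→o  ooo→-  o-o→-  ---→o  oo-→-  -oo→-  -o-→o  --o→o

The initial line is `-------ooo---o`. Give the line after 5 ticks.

ooooooo---oooo
-------ooo----
ooooooo---oooo  (repeats tick 1; period 2)
tick 5: ooooooo---oooo

ooooooo---oooo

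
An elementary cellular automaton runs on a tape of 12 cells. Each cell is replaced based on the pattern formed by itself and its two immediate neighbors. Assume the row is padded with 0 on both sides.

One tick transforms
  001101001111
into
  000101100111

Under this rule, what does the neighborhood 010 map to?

1

At position 5 the neighborhood is 010; the next row has 1 there.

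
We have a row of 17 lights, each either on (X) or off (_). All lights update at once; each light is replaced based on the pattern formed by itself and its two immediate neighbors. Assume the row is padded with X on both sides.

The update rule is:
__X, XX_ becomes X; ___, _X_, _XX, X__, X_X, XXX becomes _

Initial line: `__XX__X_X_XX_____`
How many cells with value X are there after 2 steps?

_X_X_X_____X____X
__________X____X_
count of X: 2

2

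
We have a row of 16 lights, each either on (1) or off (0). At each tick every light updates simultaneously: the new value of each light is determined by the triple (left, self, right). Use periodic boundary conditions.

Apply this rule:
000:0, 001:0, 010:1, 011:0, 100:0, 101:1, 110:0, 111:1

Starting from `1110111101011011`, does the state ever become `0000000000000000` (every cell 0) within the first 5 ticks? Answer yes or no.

no

1101011011100101
1011100101000110
1101000111000001
1011000010000000
1100000010000000
tick 5 is 1100000010000000, still not uniform 0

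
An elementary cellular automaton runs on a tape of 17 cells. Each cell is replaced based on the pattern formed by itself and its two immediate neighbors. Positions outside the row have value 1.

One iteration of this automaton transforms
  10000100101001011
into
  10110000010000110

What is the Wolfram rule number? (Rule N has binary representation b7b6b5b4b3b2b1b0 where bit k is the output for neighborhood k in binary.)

105

position 16: 111 → 0  (bit 7 = 0)
position 0: 110 → 1  (bit 6 = 1)
position 9: 101 → 1  (bit 5 = 1)
position 1: 100 → 0  (bit 4 = 0)
position 15: 011 → 1  (bit 3 = 1)
position 5: 010 → 0  (bit 2 = 0)
position 4: 001 → 0  (bit 1 = 0)
position 2: 000 → 1  (bit 0 = 1)
bits b7..b0 = 01101001 = 105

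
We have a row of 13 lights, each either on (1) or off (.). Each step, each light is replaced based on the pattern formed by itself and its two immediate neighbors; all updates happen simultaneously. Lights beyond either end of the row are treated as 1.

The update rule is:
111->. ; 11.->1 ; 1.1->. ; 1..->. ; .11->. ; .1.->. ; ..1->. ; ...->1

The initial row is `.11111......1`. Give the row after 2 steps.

.111......1..

step 1: .....1.1111..
step 2: .111......1..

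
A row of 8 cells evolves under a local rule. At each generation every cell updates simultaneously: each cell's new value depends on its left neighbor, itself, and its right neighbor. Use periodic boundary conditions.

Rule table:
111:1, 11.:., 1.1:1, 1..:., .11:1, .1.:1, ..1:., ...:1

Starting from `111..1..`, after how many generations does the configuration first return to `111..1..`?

24

generation 1: 11...1..
generation 2: 1..1.1..
generation 3: 1..111..
generation 4: 1..11...
generation 5: 1..1..1.
generation 6: 1..1..11
generation 7: ...1..11
generation 8: .1.1..1.
generation 9: .111..1.
generation 10: .11...1.
generation 11: .1..1.1.
generation 12: .1..111.
generation 13: .1..11..
generation 14: .1..1..1
generation 15: 11..1..1
generation 16: 1...1..1
generation 17: ..1.1..1
generation 18: ..111..1
generation 19: ..11...1
generation 20: ..1..1.1
generation 21: ..1..111
generation 22: ..1..11.
generation 23: 1.1..1..
generation 24: 111..1..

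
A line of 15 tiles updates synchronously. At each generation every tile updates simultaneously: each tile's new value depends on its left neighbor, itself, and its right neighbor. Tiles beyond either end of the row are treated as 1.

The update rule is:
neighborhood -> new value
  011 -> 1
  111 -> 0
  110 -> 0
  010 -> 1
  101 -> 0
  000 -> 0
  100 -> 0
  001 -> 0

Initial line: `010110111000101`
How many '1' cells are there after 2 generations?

010100100000101
010100100000101
count of 1: 5

5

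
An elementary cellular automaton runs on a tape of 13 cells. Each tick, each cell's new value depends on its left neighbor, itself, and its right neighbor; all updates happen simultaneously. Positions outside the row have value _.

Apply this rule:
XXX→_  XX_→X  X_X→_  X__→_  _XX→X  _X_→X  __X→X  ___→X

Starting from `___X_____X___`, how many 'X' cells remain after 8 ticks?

8

tick 1: XXXX_XXXXX_XX
tick 2: X__X_X___X_XX
tick 3: X_XX_X_XXX_XX
tick 4: X_XX_X_X_X_XX
tick 5: X_XX_X_X_X_XX  (fixed point — unchanged through tick 8)
count of X: 8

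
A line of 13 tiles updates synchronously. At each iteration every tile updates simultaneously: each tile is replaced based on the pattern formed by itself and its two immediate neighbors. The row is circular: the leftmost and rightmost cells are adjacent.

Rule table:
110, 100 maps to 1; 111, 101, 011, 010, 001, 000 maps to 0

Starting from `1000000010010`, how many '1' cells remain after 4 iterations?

2

0100000001000
0010000000100
0001000000010
0000100000001
count of 1: 2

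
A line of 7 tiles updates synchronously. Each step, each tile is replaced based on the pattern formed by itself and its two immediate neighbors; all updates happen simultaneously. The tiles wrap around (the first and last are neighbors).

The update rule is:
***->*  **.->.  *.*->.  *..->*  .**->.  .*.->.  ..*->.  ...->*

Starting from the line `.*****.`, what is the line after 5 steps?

..***.*
*..*...
.*..**.
..*...*
*..**..

*..**..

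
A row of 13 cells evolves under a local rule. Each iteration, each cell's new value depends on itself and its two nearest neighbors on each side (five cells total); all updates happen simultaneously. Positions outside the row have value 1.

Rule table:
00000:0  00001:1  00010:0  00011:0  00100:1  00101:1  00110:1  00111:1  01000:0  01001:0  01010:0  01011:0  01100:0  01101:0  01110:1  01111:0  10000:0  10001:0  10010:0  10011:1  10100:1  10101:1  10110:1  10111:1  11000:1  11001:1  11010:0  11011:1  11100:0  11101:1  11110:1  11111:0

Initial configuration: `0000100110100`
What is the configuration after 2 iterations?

1010101010101

1010101100101
1010101010101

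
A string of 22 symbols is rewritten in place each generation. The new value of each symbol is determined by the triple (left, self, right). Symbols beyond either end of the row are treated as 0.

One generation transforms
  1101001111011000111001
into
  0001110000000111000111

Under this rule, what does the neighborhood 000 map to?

1

At position 14 the neighborhood is 000; the next row has 1 there.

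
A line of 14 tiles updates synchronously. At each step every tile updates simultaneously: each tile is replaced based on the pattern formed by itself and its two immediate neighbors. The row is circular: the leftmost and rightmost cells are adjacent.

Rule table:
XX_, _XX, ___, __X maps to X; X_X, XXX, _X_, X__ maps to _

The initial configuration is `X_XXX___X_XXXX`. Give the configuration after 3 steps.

_XXXXXXX___XXX

X_X_X_XX__X___
______XX_X__XX
_XXXXXXX___XXX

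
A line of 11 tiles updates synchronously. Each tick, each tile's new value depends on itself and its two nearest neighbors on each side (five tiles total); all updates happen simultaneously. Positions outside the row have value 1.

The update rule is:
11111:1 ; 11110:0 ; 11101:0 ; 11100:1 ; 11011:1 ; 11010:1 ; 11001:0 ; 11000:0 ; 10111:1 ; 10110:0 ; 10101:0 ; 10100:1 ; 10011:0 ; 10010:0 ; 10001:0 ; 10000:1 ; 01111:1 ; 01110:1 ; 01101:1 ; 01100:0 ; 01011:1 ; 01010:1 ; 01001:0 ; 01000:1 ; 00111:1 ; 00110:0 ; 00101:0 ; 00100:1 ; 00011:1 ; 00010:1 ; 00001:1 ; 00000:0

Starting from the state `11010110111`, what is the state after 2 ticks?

tick 1: 00101011111
tick 2: 00010111111

00010111111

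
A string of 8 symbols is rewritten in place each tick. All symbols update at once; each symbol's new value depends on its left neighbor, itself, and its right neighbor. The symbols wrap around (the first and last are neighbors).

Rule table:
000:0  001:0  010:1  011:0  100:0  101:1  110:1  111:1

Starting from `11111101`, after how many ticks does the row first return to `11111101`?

11111110
01111111
10111111
11011111
11101111
11110111
11111011
11111101

8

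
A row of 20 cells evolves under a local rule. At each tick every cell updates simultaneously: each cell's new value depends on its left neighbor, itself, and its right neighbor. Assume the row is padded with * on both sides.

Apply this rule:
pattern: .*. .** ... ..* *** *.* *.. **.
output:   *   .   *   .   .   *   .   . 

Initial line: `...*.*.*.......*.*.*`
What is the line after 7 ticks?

..*.**....***....*..

.*.*****.*****.****.
***.....*.....*....*
....***.*.***.*.**..
.**....***...***....
*...**.....*.....**.
..*....***.*.***...*
..*.**....***....*..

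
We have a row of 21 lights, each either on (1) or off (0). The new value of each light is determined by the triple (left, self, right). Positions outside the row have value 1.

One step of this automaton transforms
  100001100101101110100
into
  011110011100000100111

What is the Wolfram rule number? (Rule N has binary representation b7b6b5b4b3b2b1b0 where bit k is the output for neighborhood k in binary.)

151

position 15: 111 → 1  (bit 7 = 1)
position 0: 110 → 0  (bit 6 = 0)
position 10: 101 → 0  (bit 5 = 0)
position 1: 100 → 1  (bit 4 = 1)
position 5: 011 → 0  (bit 3 = 0)
position 9: 010 → 1  (bit 2 = 1)
position 4: 001 → 1  (bit 1 = 1)
position 2: 000 → 1  (bit 0 = 1)
bits b7..b0 = 10010111 = 151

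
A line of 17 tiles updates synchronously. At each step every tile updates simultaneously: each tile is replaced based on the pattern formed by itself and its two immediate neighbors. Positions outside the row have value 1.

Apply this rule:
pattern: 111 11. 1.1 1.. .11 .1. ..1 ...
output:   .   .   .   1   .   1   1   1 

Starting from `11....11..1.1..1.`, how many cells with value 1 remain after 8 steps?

..1111..111.1111.
11....11.........
..1111..111111111
11....11.........  (repeats step 2; period 2)
step 8: 11....11.........
count of 1: 4

4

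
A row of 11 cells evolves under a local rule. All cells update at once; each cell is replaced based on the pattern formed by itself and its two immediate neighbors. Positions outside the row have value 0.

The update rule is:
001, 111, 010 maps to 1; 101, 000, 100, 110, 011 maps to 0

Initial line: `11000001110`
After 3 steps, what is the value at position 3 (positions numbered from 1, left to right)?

0

00000010100
00000110100
00001000100
position 3 holds 0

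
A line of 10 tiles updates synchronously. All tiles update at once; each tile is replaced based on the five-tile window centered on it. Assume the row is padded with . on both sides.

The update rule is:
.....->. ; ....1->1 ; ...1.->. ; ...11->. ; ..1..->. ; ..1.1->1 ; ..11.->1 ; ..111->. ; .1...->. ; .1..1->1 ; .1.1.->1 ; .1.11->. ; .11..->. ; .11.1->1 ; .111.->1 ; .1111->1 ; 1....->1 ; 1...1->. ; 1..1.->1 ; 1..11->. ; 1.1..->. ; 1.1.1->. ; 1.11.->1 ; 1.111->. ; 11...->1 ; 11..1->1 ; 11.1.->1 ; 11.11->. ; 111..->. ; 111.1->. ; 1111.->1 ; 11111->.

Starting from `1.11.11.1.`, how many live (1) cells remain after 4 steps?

1.11.111..
1.11..1.11
1.1.111.1.
11...1.1..
count of 1: 4

4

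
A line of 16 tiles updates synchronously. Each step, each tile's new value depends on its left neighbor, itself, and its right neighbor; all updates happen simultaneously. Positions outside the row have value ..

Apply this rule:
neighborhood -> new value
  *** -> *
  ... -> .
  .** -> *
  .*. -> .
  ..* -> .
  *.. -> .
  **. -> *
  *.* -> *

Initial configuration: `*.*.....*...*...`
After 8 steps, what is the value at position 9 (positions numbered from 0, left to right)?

.

step 1: .*..............
step 2: ................
step 3: ................  (fixed point — unchanged through step 8)
position 9 holds .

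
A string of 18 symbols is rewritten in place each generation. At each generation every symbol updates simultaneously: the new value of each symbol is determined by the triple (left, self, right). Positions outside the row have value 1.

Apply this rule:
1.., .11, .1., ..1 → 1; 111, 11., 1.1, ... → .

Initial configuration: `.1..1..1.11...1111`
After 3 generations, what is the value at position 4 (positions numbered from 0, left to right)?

.

.1111111.1.1.11...
.1.......1.1.1.1.1
.11.....11.1.1.1.1
position 4 holds .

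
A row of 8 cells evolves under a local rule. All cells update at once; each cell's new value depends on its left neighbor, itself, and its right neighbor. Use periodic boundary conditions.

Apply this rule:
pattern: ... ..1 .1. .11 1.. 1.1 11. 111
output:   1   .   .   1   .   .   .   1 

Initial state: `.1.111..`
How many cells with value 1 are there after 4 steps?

...11..1
.1.1....
.....111
.111.11.
count of 1: 5

5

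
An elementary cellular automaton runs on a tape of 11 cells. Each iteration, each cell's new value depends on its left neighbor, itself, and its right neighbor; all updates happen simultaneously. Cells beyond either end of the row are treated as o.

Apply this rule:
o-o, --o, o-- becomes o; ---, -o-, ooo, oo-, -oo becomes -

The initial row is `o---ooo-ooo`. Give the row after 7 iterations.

-o-o-o-o-o-

-o-o---o---
o-o-o-o-o-o
-o-o-o-o-o-
o-o-o-o-o-o  (repeats iteration 2; period 2)
iteration 7: -o-o-o-o-o-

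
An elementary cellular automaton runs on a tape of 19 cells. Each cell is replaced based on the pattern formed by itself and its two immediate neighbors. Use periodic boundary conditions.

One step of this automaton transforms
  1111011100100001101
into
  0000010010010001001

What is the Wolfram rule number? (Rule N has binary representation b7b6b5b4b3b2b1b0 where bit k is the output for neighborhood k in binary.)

24

position 0: 111 → 0  (bit 7 = 0)
position 3: 110 → 0  (bit 6 = 0)
position 4: 101 → 0  (bit 5 = 0)
position 8: 100 → 1  (bit 4 = 1)
position 5: 011 → 1  (bit 3 = 1)
position 10: 010 → 0  (bit 2 = 0)
position 9: 001 → 0  (bit 1 = 0)
position 12: 000 → 0  (bit 0 = 0)
bits b7..b0 = 00011000 = 24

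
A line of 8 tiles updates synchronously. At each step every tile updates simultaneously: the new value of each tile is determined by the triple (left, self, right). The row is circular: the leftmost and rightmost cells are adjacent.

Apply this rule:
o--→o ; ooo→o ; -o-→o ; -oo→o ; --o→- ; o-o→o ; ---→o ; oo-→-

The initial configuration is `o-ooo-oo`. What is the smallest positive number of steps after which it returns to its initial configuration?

4

-ooo-ooo
ooo-ooo-
oo-ooo-o
o-ooo-oo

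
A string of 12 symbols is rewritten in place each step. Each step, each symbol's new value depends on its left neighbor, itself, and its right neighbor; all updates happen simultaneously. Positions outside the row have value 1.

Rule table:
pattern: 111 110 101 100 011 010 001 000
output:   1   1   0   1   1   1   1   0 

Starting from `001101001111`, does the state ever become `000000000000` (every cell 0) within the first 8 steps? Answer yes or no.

no

111101111111
111101111111  (fixed point — unchanged through step 8)
step 8 is 111101111111, still not uniform 0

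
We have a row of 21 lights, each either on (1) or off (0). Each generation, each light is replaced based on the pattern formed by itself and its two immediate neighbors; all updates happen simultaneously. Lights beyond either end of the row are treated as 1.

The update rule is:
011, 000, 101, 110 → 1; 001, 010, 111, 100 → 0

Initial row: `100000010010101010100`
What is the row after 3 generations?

001000110100010100001

101111000001010101000
111001011100101010010
001000110100010100001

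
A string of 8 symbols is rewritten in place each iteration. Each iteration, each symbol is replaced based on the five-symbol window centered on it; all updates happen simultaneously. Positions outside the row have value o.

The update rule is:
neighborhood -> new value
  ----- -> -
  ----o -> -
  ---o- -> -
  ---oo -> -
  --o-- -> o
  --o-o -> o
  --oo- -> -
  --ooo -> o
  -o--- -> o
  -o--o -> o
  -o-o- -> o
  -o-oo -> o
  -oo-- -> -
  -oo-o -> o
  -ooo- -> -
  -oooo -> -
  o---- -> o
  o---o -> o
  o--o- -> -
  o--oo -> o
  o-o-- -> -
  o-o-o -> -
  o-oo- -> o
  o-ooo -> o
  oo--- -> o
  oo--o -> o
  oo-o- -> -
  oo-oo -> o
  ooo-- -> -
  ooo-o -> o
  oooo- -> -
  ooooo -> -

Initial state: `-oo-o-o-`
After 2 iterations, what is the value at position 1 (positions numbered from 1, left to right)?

iteration 1: ooo--o-o
iteration 2: ---o-ooo
position 1 holds -

-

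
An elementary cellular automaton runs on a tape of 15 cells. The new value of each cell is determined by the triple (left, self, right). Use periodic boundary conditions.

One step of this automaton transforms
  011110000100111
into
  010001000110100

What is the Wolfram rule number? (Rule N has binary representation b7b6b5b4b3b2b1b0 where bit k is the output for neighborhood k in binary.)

28

position 2: 111 → 0  (bit 7 = 0)
position 4: 110 → 0  (bit 6 = 0)
position 0: 101 → 0  (bit 5 = 0)
position 5: 100 → 1  (bit 4 = 1)
position 1: 011 → 1  (bit 3 = 1)
position 9: 010 → 1  (bit 2 = 1)
position 8: 001 → 0  (bit 1 = 0)
position 6: 000 → 0  (bit 0 = 0)
bits b7..b0 = 00011100 = 28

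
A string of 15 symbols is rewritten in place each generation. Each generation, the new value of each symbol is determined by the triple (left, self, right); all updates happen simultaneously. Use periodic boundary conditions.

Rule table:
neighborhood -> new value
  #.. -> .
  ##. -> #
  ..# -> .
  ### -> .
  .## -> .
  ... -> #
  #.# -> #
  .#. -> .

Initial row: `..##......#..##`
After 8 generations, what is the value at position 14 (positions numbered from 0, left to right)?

#

...#.####.....#
.#..#...#.###..
......#..#..#.#
.####........#.
....#.######...
###..#.....#.##
..#....###..#..
#...##...#....#
position 14 holds #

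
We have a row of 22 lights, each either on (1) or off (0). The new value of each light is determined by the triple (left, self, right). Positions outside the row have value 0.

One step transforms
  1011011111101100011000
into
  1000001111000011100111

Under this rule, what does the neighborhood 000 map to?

At position 15 the neighborhood is 000; the next row has 1 there.

1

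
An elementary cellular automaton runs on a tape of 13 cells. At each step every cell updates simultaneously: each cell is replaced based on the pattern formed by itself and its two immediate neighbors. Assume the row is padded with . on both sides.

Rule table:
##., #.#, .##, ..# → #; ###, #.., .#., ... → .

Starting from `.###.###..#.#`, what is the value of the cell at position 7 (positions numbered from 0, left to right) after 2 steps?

.

##.###.#.#.#.
####.##.#.#..
position 7 holds .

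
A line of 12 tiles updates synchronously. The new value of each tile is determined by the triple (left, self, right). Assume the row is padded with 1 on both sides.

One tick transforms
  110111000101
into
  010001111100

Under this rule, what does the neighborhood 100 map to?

At position 6 the neighborhood is 100; the next row has 1 there.

1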